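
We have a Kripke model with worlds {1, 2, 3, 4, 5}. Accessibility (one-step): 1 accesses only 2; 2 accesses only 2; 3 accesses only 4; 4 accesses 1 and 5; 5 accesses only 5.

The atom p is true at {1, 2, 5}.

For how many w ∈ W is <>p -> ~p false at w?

3

1: <>p is T, ~p is F. ✗
2: <>p is T, ~p is F. ✗
3: <>p is F, ~p is T. ✓
4: <>p is T, ~p is T. ✓
5: <>p is T, ~p is F. ✗
Satisfying worlds: {3, 4}.
So <>p -> ~p fails at the other 3 worlds.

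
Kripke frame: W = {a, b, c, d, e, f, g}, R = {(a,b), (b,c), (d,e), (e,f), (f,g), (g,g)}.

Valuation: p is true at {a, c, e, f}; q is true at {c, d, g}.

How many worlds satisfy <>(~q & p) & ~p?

a: <>(~q & p) is F, ~p is F. ✗
b: <>(~q & p) is F, ~p is T. ✗
c: <>(~q & p) is F, ~p is F. ✗
d: <>(~q & p) is T, ~p is T. ✓
e: <>(~q & p) is T, ~p is F. ✗
f: <>(~q & p) is F, ~p is F. ✗
g: <>(~q & p) is F, ~p is T. ✗
Satisfying worlds: {d}.

1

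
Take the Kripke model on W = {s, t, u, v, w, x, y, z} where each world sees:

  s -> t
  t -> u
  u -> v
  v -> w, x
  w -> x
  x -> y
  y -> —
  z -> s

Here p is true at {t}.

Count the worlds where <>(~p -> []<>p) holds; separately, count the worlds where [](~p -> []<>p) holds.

For <>(~p -> []<>p):
s: successors {t}; ~p -> []<>p there: t:T. ✓
t: successors {u}; ~p -> []<>p there: u:F. ✗
u: successors {v}; ~p -> []<>p there: v:F. ✗
v: successors {w, x}; ~p -> []<>p there: w:F, x:F. ✗
w: successors {x}; ~p -> []<>p there: x:F. ✗
x: successors {y}; ~p -> []<>p there: y:T. ✓
y: no successors, so <>(~p -> []<>p) fails. ✗
z: successors {s}; ~p -> []<>p there: s:F. ✗
— 2 worlds.
For [](~p -> []<>p):
s: successors {t}; ~p -> []<>p there: t:T. ✓
t: successors {u}; ~p -> []<>p there: u:F. ✗
u: successors {v}; ~p -> []<>p there: v:F. ✗
v: successors {w, x}; ~p -> []<>p there: w:F, x:F. ✗
w: successors {x}; ~p -> []<>p there: x:F. ✗
x: successors {y}; ~p -> []<>p there: y:T. ✓
y: no successors, so [](~p -> []<>p) holds vacuously. ✓
z: successors {s}; ~p -> []<>p there: s:F. ✗
— 3 worlds.

2 and 3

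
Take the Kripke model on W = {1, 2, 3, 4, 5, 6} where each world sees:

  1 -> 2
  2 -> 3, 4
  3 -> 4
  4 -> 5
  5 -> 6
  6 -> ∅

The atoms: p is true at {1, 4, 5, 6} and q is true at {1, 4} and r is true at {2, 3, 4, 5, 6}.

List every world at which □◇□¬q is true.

{1, 2, 3, 4, 6}

1: successors {2}; ◇□¬q there: 2:T. ✓
2: successors {3, 4}; ◇□¬q there: 3:T, 4:T. ✓
3: successors {4}; ◇□¬q there: 4:T. ✓
4: successors {5}; ◇□¬q there: 5:T. ✓
5: successors {6}; ◇□¬q there: 6:F. ✗
6: no successors, so □◇□¬q holds vacuously. ✓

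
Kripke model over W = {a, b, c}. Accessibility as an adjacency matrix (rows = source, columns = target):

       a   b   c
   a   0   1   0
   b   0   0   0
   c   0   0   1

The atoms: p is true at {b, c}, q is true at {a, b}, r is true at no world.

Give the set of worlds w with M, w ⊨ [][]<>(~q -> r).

a: successors {b}; []<>(~q -> r) there: b:T. ✓
b: no successors, so [][]<>(~q -> r) holds vacuously. ✓
c: successors {c}; []<>(~q -> r) there: c:F. ✗

{a, b}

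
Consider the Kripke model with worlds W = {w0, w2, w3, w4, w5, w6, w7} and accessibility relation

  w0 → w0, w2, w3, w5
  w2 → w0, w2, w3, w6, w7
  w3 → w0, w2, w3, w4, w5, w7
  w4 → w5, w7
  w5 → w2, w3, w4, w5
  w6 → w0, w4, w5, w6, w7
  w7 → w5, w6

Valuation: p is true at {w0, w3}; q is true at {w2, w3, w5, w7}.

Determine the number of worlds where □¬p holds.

w0: successors {w0, w2, w3, w5}; ¬p there: w0:F, w2:T, w3:F, w5:T. ✗
w2: successors {w0, w2, w3, w6, w7}; ¬p there: w0:F, w2:T, w3:F, w6:T, w7:T. ✗
w3: successors {w0, w2, w3, w4, w5, w7}; ¬p there: w0:F, w2:T, w3:F, w4:T, w5:T, w7:T. ✗
w4: successors {w5, w7}; ¬p there: w5:T, w7:T. ✓
w5: successors {w2, w3, w4, w5}; ¬p there: w2:T, w3:F, w4:T, w5:T. ✗
w6: successors {w0, w4, w5, w6, w7}; ¬p there: w0:F, w4:T, w5:T, w6:T, w7:T. ✗
w7: successors {w5, w6}; ¬p there: w5:T, w6:T. ✓
Satisfying worlds: {w4, w7}.

2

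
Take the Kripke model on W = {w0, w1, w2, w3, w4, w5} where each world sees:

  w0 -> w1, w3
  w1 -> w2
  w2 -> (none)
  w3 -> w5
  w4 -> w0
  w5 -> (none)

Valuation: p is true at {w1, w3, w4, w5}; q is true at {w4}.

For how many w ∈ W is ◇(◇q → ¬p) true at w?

w0: successors {w1, w3}; ◇q → ¬p there: w1:T, w3:T. ✓
w1: successors {w2}; ◇q → ¬p there: w2:T. ✓
w2: no successors, so ◇(◇q → ¬p) fails. ✗
w3: successors {w5}; ◇q → ¬p there: w5:T. ✓
w4: successors {w0}; ◇q → ¬p there: w0:T. ✓
w5: no successors, so ◇(◇q → ¬p) fails. ✗
Satisfying worlds: {w0, w1, w3, w4}.

4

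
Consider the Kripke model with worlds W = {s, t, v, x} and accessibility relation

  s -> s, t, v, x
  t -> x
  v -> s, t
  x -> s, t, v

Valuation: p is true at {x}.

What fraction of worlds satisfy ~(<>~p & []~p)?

1/2

s: <>~p & []~p is F. ✓
t: <>~p & []~p is F. ✓
v: <>~p & []~p is T. ✗
x: <>~p & []~p is T. ✗
That's 2 of 4 worlds, so 2/4 = 1/2.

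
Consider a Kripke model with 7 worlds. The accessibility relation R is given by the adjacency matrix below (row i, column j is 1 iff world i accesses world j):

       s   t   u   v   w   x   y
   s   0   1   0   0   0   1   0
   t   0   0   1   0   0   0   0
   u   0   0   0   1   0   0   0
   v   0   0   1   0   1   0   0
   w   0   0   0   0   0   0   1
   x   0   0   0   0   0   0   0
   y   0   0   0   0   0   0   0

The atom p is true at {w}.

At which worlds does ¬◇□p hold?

{t, u, v, x, y}

s: ◇□p is T. ✗
t: ◇□p is F. ✓
u: ◇□p is F. ✓
v: ◇□p is F. ✓
w: ◇□p is T. ✗
x: ◇□p is F. ✓
y: ◇□p is F. ✓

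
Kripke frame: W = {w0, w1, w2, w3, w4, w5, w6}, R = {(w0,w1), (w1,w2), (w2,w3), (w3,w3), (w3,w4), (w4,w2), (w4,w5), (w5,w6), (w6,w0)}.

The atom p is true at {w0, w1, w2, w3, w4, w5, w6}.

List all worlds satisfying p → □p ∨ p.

w0: p is T, □p ∨ p is T. ✓
w1: p is T, □p ∨ p is T. ✓
w2: p is T, □p ∨ p is T. ✓
w3: p is T, □p ∨ p is T. ✓
w4: p is T, □p ∨ p is T. ✓
w5: p is T, □p ∨ p is T. ✓
w6: p is T, □p ∨ p is T. ✓

{w0, w1, w2, w3, w4, w5, w6}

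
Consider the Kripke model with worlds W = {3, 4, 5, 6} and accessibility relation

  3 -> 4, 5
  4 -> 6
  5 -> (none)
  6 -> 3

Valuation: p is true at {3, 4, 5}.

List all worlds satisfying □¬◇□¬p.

{3, 4, 5}

3: successors {4, 5}; ¬◇□¬p there: 4:T, 5:T. ✓
4: successors {6}; ¬◇□¬p there: 6:T. ✓
5: no successors, so □¬◇□¬p holds vacuously. ✓
6: successors {3}; ¬◇□¬p there: 3:F. ✗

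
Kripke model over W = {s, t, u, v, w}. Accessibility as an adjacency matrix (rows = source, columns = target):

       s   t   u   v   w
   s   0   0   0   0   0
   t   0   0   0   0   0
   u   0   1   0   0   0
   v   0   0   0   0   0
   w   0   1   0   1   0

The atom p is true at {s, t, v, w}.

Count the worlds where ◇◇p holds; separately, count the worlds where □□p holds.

0 and 5

For ◇◇p:
s: no successors, so ◇◇p fails. ✗
t: no successors, so ◇◇p fails. ✗
u: successors {t}; ◇p there: t:F. ✗
v: no successors, so ◇◇p fails. ✗
w: successors {t, v}; ◇p there: t:F, v:F. ✗
— 0 worlds.
For □□p:
s: no successors, so □□p holds vacuously. ✓
t: no successors, so □□p holds vacuously. ✓
u: successors {t}; □p there: t:T. ✓
v: no successors, so □□p holds vacuously. ✓
w: successors {t, v}; □p there: t:T, v:T. ✓
— 5 worlds.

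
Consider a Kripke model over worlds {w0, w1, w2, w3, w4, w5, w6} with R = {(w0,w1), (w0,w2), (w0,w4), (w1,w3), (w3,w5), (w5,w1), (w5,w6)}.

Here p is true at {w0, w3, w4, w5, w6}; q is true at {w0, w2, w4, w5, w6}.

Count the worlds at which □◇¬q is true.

4

w0: successors {w1, w2, w4}; ◇¬q there: w1:T, w2:F, w4:F. ✗
w1: successors {w3}; ◇¬q there: w3:F. ✗
w2: no successors, so □◇¬q holds vacuously. ✓
w3: successors {w5}; ◇¬q there: w5:T. ✓
w4: no successors, so □◇¬q holds vacuously. ✓
w5: successors {w1, w6}; ◇¬q there: w1:T, w6:F. ✗
w6: no successors, so □◇¬q holds vacuously. ✓
Satisfying worlds: {w2, w3, w4, w6}.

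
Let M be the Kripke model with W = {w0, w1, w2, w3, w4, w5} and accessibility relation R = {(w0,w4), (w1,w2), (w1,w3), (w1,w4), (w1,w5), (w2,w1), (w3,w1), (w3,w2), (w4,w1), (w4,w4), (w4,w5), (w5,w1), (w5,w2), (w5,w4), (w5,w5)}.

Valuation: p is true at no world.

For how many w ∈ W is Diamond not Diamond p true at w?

6

w0: successors {w4}; not Diamond p there: w4:T. ✓
w1: successors {w2, w3, w4, w5}; not Diamond p there: w2:T, w3:T, w4:T, w5:T. ✓
w2: successors {w1}; not Diamond p there: w1:T. ✓
w3: successors {w1, w2}; not Diamond p there: w1:T, w2:T. ✓
w4: successors {w1, w4, w5}; not Diamond p there: w1:T, w4:T, w5:T. ✓
w5: successors {w1, w2, w4, w5}; not Diamond p there: w1:T, w2:T, w4:T, w5:T. ✓
Satisfying worlds: {w0, w1, w2, w3, w4, w5}.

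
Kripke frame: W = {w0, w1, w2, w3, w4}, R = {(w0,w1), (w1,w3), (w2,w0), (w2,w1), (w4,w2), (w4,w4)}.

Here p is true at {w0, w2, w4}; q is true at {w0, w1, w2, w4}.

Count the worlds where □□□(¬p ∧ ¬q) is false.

1

w0: successors {w1}; □□(¬p ∧ ¬q) there: w1:T. ✓
w1: successors {w3}; □□(¬p ∧ ¬q) there: w3:T. ✓
w2: successors {w0, w1}; □□(¬p ∧ ¬q) there: w0:T, w1:T. ✓
w3: no successors, so □□□(¬p ∧ ¬q) holds vacuously. ✓
w4: successors {w2, w4}; □□(¬p ∧ ¬q) there: w2:F, w4:F. ✗
Satisfying worlds: {w0, w1, w2, w3}.
So □□□(¬p ∧ ¬q) fails at the other 1 world.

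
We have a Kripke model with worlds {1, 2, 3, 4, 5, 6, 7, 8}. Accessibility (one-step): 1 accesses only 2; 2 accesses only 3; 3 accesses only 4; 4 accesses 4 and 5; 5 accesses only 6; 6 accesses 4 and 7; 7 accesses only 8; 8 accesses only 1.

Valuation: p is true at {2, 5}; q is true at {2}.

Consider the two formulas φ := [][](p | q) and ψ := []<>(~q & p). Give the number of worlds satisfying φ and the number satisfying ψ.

For [][](p | q):
1: successors {2}; [](p | q) there: 2:F. ✗
2: successors {3}; [](p | q) there: 3:F. ✗
3: successors {4}; [](p | q) there: 4:F. ✗
4: successors {4, 5}; [](p | q) there: 4:F, 5:F. ✗
5: successors {6}; [](p | q) there: 6:F. ✗
6: successors {4, 7}; [](p | q) there: 4:F, 7:F. ✗
7: successors {8}; [](p | q) there: 8:F. ✗
8: successors {1}; [](p | q) there: 1:T. ✓
— 1 world.
For []<>(~q & p):
1: successors {2}; <>(~q & p) there: 2:F. ✗
2: successors {3}; <>(~q & p) there: 3:F. ✗
3: successors {4}; <>(~q & p) there: 4:T. ✓
4: successors {4, 5}; <>(~q & p) there: 4:T, 5:F. ✗
5: successors {6}; <>(~q & p) there: 6:F. ✗
6: successors {4, 7}; <>(~q & p) there: 4:T, 7:F. ✗
7: successors {8}; <>(~q & p) there: 8:F. ✗
8: successors {1}; <>(~q & p) there: 1:F. ✗
— 1 world.

1 and 1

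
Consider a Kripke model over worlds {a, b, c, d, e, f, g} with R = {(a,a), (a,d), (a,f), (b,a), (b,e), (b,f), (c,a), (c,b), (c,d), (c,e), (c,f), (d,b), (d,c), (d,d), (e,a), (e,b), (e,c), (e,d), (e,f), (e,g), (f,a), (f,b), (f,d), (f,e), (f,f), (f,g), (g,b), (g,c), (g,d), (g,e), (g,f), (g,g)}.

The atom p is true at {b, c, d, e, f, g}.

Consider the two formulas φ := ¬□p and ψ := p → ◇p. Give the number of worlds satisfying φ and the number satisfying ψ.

For ¬□p:
a: □p is F. ✓
b: □p is F. ✓
c: □p is F. ✓
d: □p is T. ✗
e: □p is F. ✓
f: □p is F. ✓
g: □p is T. ✗
— 5 worlds.
For p → ◇p:
a: p is F, ◇p is T. ✓
b: p is T, ◇p is T. ✓
c: p is T, ◇p is T. ✓
d: p is T, ◇p is T. ✓
e: p is T, ◇p is T. ✓
f: p is T, ◇p is T. ✓
g: p is T, ◇p is T. ✓
— 7 worlds.

5 and 7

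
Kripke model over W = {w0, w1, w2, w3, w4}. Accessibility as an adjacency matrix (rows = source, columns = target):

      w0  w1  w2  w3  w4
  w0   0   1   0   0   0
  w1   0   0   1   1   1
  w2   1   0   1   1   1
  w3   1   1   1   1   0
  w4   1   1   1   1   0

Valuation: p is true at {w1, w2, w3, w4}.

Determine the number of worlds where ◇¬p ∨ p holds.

4

w0: ◇¬p is F, p is F. ✗
w1: ◇¬p is F, p is T. ✓
w2: ◇¬p is T, p is T. ✓
w3: ◇¬p is T, p is T. ✓
w4: ◇¬p is T, p is T. ✓
Satisfying worlds: {w1, w2, w3, w4}.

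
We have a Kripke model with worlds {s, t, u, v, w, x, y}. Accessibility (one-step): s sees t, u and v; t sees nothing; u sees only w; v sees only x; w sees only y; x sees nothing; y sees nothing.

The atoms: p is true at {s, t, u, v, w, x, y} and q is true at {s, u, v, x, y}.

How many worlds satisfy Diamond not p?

s: successors {t, u, v}; not p there: t:F, u:F, v:F. ✗
t: no successors, so Diamond not p fails. ✗
u: successors {w}; not p there: w:F. ✗
v: successors {x}; not p there: x:F. ✗
w: successors {y}; not p there: y:F. ✗
x: no successors, so Diamond not p fails. ✗
y: no successors, so Diamond not p fails. ✗
Satisfying worlds: ∅.

0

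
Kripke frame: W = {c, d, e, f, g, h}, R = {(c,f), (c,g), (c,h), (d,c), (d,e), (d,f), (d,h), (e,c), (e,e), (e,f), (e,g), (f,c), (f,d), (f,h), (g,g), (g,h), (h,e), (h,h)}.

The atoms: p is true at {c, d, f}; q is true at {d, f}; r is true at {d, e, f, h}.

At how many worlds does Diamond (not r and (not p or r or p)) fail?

c: successors {f, g, h}; not r and (not p or r or p) there: f:F, g:T, h:F. ✓
d: successors {c, e, f, h}; not r and (not p or r or p) there: c:T, e:F, f:F, h:F. ✓
e: successors {c, e, f, g}; not r and (not p or r or p) there: c:T, e:F, f:F, g:T. ✓
f: successors {c, d, h}; not r and (not p or r or p) there: c:T, d:F, h:F. ✓
g: successors {g, h}; not r and (not p or r or p) there: g:T, h:F. ✓
h: successors {e, h}; not r and (not p or r or p) there: e:F, h:F. ✗
Satisfying worlds: {c, d, e, f, g}.
So Diamond (not r and (not p or r or p)) fails at the other 1 world.

1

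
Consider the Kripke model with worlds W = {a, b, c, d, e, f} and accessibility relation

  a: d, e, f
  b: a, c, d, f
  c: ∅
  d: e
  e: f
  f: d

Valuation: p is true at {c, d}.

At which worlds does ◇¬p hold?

{a, b, d, e}

a: successors {d, e, f}; ¬p there: d:F, e:T, f:T. ✓
b: successors {a, c, d, f}; ¬p there: a:T, c:F, d:F, f:T. ✓
c: no successors, so ◇¬p fails. ✗
d: successors {e}; ¬p there: e:T. ✓
e: successors {f}; ¬p there: f:T. ✓
f: successors {d}; ¬p there: d:F. ✗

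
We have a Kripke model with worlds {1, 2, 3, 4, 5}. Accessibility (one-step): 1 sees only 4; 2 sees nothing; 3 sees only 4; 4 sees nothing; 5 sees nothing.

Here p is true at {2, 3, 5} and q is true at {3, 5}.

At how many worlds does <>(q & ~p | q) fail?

1: successors {4}; q & ~p | q there: 4:F. ✗
2: no successors, so <>(q & ~p | q) fails. ✗
3: successors {4}; q & ~p | q there: 4:F. ✗
4: no successors, so <>(q & ~p | q) fails. ✗
5: no successors, so <>(q & ~p | q) fails. ✗
Satisfying worlds: ∅.
So <>(q & ~p | q) fails at the other 5 worlds.

5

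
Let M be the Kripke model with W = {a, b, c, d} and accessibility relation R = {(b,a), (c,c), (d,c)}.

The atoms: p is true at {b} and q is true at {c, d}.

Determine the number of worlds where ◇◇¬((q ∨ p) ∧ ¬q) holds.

2

a: no successors, so ◇◇¬((q ∨ p) ∧ ¬q) fails. ✗
b: successors {a}; ◇¬((q ∨ p) ∧ ¬q) there: a:F. ✗
c: successors {c}; ◇¬((q ∨ p) ∧ ¬q) there: c:T. ✓
d: successors {c}; ◇¬((q ∨ p) ∧ ¬q) there: c:T. ✓
Satisfying worlds: {c, d}.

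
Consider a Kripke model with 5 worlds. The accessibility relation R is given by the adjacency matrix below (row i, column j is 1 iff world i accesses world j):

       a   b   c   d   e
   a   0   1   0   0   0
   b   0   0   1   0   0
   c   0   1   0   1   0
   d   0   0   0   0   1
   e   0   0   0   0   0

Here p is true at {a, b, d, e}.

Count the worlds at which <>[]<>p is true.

3

a: successors {b}; []<>p there: b:T. ✓
b: successors {c}; []<>p there: c:F. ✗
c: successors {b, d}; []<>p there: b:T, d:F. ✓
d: successors {e}; []<>p there: e:T. ✓
e: no successors, so <>[]<>p fails. ✗
Satisfying worlds: {a, c, d}.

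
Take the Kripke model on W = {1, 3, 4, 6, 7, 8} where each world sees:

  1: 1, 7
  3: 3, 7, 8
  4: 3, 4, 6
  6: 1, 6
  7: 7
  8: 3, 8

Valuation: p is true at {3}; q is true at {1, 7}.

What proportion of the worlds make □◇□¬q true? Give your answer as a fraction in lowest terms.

1/6

1: successors {1, 7}; ◇□¬q there: 1:F, 7:F. ✗
3: successors {3, 7, 8}; ◇□¬q there: 3:T, 7:F, 8:T. ✗
4: successors {3, 4, 6}; ◇□¬q there: 3:T, 4:T, 6:F. ✗
6: successors {1, 6}; ◇□¬q there: 1:F, 6:F. ✗
7: successors {7}; ◇□¬q there: 7:F. ✗
8: successors {3, 8}; ◇□¬q there: 3:T, 8:T. ✓
That's 1 of 6 worlds, so 1/6.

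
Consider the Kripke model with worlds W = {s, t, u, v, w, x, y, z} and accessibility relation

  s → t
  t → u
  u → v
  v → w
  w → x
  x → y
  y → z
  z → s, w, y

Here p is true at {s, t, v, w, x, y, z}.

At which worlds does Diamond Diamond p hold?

{t, u, v, w, x, y, z}

s: successors {t}; Diamond p there: t:F. ✗
t: successors {u}; Diamond p there: u:T. ✓
u: successors {v}; Diamond p there: v:T. ✓
v: successors {w}; Diamond p there: w:T. ✓
w: successors {x}; Diamond p there: x:T. ✓
x: successors {y}; Diamond p there: y:T. ✓
y: successors {z}; Diamond p there: z:T. ✓
z: successors {s, w, y}; Diamond p there: s:T, w:T, y:T. ✓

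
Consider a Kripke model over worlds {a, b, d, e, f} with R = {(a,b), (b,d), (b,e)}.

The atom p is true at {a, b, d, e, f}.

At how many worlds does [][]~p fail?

a: successors {b}; []~p there: b:F. ✗
b: successors {d, e}; []~p there: d:T, e:T. ✓
d: no successors, so [][]~p holds vacuously. ✓
e: no successors, so [][]~p holds vacuously. ✓
f: no successors, so [][]~p holds vacuously. ✓
Satisfying worlds: {b, d, e, f}.
So [][]~p fails at the other 1 world.

1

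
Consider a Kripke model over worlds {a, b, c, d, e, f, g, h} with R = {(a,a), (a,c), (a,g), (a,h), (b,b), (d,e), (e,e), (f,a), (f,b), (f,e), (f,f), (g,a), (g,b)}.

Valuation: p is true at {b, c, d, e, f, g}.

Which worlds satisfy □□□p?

{b, c, d, e, h}

a: successors {a, c, g, h}; □□p there: a:F, c:T, g:F, h:T. ✗
b: successors {b}; □□p there: b:T. ✓
c: no successors, so □□□p holds vacuously. ✓
d: successors {e}; □□p there: e:T. ✓
e: successors {e}; □□p there: e:T. ✓
f: successors {a, b, e, f}; □□p there: a:F, b:T, e:T, f:F. ✗
g: successors {a, b}; □□p there: a:F, b:T. ✗
h: no successors, so □□□p holds vacuously. ✓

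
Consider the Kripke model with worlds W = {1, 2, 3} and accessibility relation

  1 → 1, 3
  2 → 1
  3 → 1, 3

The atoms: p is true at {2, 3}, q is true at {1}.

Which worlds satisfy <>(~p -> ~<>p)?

{1, 3}

1: successors {1, 3}; ~p -> ~<>p there: 1:F, 3:T. ✓
2: successors {1}; ~p -> ~<>p there: 1:F. ✗
3: successors {1, 3}; ~p -> ~<>p there: 1:F, 3:T. ✓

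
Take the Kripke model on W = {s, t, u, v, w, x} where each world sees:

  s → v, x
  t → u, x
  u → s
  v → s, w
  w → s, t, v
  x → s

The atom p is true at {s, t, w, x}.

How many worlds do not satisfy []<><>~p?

4

s: successors {v, x}; <><>~p there: v:T, x:T. ✓
t: successors {u, x}; <><>~p there: u:T, x:T. ✓
u: successors {s}; <><>~p there: s:F. ✗
v: successors {s, w}; <><>~p there: s:F, w:T. ✗
w: successors {s, t, v}; <><>~p there: s:F, t:F, v:T. ✗
x: successors {s}; <><>~p there: s:F. ✗
Satisfying worlds: {s, t}.
So []<><>~p fails at the other 4 worlds.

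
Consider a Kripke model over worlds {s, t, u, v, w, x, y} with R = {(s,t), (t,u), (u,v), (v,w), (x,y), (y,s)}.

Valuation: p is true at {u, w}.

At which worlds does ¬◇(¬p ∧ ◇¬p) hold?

{s, t, u, v, w}

s: ◇(¬p ∧ ◇¬p) is F. ✓
t: ◇(¬p ∧ ◇¬p) is F. ✓
u: ◇(¬p ∧ ◇¬p) is F. ✓
v: ◇(¬p ∧ ◇¬p) is F. ✓
w: ◇(¬p ∧ ◇¬p) is F. ✓
x: ◇(¬p ∧ ◇¬p) is T. ✗
y: ◇(¬p ∧ ◇¬p) is T. ✗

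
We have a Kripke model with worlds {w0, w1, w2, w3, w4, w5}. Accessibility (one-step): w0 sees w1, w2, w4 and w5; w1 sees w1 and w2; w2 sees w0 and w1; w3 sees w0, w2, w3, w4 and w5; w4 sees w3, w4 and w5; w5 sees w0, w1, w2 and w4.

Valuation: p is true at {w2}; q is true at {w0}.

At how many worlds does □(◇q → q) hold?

w0: successors {w1, w2, w4, w5}; ◇q → q there: w1:T, w2:F, w4:T, w5:F. ✗
w1: successors {w1, w2}; ◇q → q there: w1:T, w2:F. ✗
w2: successors {w0, w1}; ◇q → q there: w0:T, w1:T. ✓
w3: successors {w0, w2, w3, w4, w5}; ◇q → q there: w0:T, w2:F, w3:F, w4:T, w5:F. ✗
w4: successors {w3, w4, w5}; ◇q → q there: w3:F, w4:T, w5:F. ✗
w5: successors {w0, w1, w2, w4}; ◇q → q there: w0:T, w1:T, w2:F, w4:T. ✗
Satisfying worlds: {w2}.

1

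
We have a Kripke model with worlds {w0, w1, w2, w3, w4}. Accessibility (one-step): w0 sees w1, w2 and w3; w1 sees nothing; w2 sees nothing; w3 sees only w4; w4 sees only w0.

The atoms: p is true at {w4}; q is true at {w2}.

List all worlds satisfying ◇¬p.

w0: successors {w1, w2, w3}; ¬p there: w1:T, w2:T, w3:T. ✓
w1: no successors, so ◇¬p fails. ✗
w2: no successors, so ◇¬p fails. ✗
w3: successors {w4}; ¬p there: w4:F. ✗
w4: successors {w0}; ¬p there: w0:T. ✓

{w0, w4}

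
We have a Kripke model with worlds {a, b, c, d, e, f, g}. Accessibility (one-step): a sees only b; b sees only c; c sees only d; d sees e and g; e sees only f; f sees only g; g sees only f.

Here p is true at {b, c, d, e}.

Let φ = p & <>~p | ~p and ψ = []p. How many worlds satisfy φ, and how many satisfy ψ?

For p & <>~p | ~p:
a: p & <>~p is F, ~p is T. ✓
b: p & <>~p is F, ~p is F. ✗
c: p & <>~p is F, ~p is F. ✗
d: p & <>~p is T, ~p is F. ✓
e: p & <>~p is T, ~p is F. ✓
f: p & <>~p is F, ~p is T. ✓
g: p & <>~p is F, ~p is T. ✓
— 5 worlds.
For []p:
a: successors {b}; p there: b:T. ✓
b: successors {c}; p there: c:T. ✓
c: successors {d}; p there: d:T. ✓
d: successors {e, g}; p there: e:T, g:F. ✗
e: successors {f}; p there: f:F. ✗
f: successors {g}; p there: g:F. ✗
g: successors {f}; p there: f:F. ✗
— 3 worlds.

5 and 3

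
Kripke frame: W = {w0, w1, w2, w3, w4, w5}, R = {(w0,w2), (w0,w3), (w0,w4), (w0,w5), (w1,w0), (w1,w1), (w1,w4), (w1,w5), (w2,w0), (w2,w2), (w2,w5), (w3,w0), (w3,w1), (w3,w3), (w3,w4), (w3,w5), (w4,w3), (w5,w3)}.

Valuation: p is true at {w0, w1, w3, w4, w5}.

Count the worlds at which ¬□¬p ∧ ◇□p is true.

6

w0: ¬□¬p is T, ◇□p is T. ✓
w1: ¬□¬p is T, ◇□p is T. ✓
w2: ¬□¬p is T, ◇□p is T. ✓
w3: ¬□¬p is T, ◇□p is T. ✓
w4: ¬□¬p is T, ◇□p is T. ✓
w5: ¬□¬p is T, ◇□p is T. ✓
Satisfying worlds: {w0, w1, w2, w3, w4, w5}.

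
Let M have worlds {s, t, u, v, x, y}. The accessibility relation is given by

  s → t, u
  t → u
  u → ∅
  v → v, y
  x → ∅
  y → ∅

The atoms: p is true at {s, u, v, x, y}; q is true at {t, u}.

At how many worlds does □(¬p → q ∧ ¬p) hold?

s: successors {t, u}; ¬p → q ∧ ¬p there: t:T, u:T. ✓
t: successors {u}; ¬p → q ∧ ¬p there: u:T. ✓
u: no successors, so □(¬p → q ∧ ¬p) holds vacuously. ✓
v: successors {v, y}; ¬p → q ∧ ¬p there: v:T, y:T. ✓
x: no successors, so □(¬p → q ∧ ¬p) holds vacuously. ✓
y: no successors, so □(¬p → q ∧ ¬p) holds vacuously. ✓
Satisfying worlds: {s, t, u, v, x, y}.

6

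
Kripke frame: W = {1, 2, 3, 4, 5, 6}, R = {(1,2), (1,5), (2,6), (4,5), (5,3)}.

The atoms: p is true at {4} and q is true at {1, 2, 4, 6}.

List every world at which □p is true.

{3, 6}

1: successors {2, 5}; p there: 2:F, 5:F. ✗
2: successors {6}; p there: 6:F. ✗
3: no successors, so □p holds vacuously. ✓
4: successors {5}; p there: 5:F. ✗
5: successors {3}; p there: 3:F. ✗
6: no successors, so □p holds vacuously. ✓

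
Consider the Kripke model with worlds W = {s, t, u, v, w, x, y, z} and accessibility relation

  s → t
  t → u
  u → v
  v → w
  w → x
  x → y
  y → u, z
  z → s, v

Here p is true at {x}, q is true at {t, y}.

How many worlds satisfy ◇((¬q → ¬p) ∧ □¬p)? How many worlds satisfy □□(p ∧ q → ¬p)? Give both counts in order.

For ◇((¬q → ¬p) ∧ □¬p):
s: successors {t}; (¬q → ¬p) ∧ □¬p there: t:T. ✓
t: successors {u}; (¬q → ¬p) ∧ □¬p there: u:T. ✓
u: successors {v}; (¬q → ¬p) ∧ □¬p there: v:T. ✓
v: successors {w}; (¬q → ¬p) ∧ □¬p there: w:F. ✗
w: successors {x}; (¬q → ¬p) ∧ □¬p there: x:F. ✗
x: successors {y}; (¬q → ¬p) ∧ □¬p there: y:T. ✓
y: successors {u, z}; (¬q → ¬p) ∧ □¬p there: u:T, z:T. ✓
z: successors {s, v}; (¬q → ¬p) ∧ □¬p there: s:T, v:T. ✓
— 6 worlds.
For □□(p ∧ q → ¬p):
s: successors {t}; □(p ∧ q → ¬p) there: t:T. ✓
t: successors {u}; □(p ∧ q → ¬p) there: u:T. ✓
u: successors {v}; □(p ∧ q → ¬p) there: v:T. ✓
v: successors {w}; □(p ∧ q → ¬p) there: w:T. ✓
w: successors {x}; □(p ∧ q → ¬p) there: x:T. ✓
x: successors {y}; □(p ∧ q → ¬p) there: y:T. ✓
y: successors {u, z}; □(p ∧ q → ¬p) there: u:T, z:T. ✓
z: successors {s, v}; □(p ∧ q → ¬p) there: s:T, v:T. ✓
— 8 worlds.

6 and 8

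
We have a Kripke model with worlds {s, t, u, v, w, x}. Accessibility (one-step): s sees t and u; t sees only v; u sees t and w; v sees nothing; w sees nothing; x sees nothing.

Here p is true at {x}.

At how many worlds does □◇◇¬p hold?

3

s: successors {t, u}; ◇◇¬p there: t:F, u:T. ✗
t: successors {v}; ◇◇¬p there: v:F. ✗
u: successors {t, w}; ◇◇¬p there: t:F, w:F. ✗
v: no successors, so □◇◇¬p holds vacuously. ✓
w: no successors, so □◇◇¬p holds vacuously. ✓
x: no successors, so □◇◇¬p holds vacuously. ✓
Satisfying worlds: {v, w, x}.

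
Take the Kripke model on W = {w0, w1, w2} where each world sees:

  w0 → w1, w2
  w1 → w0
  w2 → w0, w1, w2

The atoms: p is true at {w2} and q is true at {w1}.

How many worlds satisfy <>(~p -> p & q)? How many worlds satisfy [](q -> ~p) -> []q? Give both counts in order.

2 and 0

For <>(~p -> p & q):
w0: successors {w1, w2}; ~p -> p & q there: w1:F, w2:T. ✓
w1: successors {w0}; ~p -> p & q there: w0:F. ✗
w2: successors {w0, w1, w2}; ~p -> p & q there: w0:F, w1:F, w2:T. ✓
— 2 worlds.
For [](q -> ~p) -> []q:
w0: [](q -> ~p) is T, []q is F. ✗
w1: [](q -> ~p) is T, []q is F. ✗
w2: [](q -> ~p) is T, []q is F. ✗
— 0 worlds.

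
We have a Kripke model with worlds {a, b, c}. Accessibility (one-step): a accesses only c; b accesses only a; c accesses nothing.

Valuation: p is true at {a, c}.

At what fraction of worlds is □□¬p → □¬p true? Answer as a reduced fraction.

a: □□¬p is T, □¬p is F. ✗
b: □□¬p is F, □¬p is F. ✓
c: □□¬p is T, □¬p is T. ✓
That's 2 of 3 worlds, so 2/3.

2/3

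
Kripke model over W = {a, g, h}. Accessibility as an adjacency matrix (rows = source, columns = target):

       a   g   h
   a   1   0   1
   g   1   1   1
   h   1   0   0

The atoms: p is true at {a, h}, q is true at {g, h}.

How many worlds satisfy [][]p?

a: successors {a, h}; []p there: a:T, h:T. ✓
g: successors {a, g, h}; []p there: a:T, g:F, h:T. ✗
h: successors {a}; []p there: a:T. ✓
Satisfying worlds: {a, h}.

2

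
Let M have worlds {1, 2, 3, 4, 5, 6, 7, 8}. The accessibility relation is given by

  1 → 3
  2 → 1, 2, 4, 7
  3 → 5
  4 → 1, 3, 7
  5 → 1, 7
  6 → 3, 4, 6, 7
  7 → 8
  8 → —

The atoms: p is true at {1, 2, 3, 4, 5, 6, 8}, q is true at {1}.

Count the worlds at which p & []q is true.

1

1: p is T, []q is F. ✗
2: p is T, []q is F. ✗
3: p is T, []q is F. ✗
4: p is T, []q is F. ✗
5: p is T, []q is F. ✗
6: p is T, []q is F. ✗
7: p is F, []q is F. ✗
8: p is T, []q is T. ✓
Satisfying worlds: {8}.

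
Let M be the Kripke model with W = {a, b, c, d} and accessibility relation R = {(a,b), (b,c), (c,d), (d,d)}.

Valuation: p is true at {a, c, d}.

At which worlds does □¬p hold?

{a}

a: successors {b}; ¬p there: b:T. ✓
b: successors {c}; ¬p there: c:F. ✗
c: successors {d}; ¬p there: d:F. ✗
d: successors {d}; ¬p there: d:F. ✗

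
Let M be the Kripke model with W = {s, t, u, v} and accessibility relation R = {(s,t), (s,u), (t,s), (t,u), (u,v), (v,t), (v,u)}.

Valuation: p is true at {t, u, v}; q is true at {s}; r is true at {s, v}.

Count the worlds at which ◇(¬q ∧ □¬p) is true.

0

s: successors {t, u}; ¬q ∧ □¬p there: t:F, u:F. ✗
t: successors {s, u}; ¬q ∧ □¬p there: s:F, u:F. ✗
u: successors {v}; ¬q ∧ □¬p there: v:F. ✗
v: successors {t, u}; ¬q ∧ □¬p there: t:F, u:F. ✗
Satisfying worlds: ∅.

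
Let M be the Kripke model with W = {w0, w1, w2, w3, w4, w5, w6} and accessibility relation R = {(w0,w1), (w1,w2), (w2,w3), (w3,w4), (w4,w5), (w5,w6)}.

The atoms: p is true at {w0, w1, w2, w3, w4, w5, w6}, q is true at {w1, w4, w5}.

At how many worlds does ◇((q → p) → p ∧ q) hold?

w0: successors {w1}; (q → p) → p ∧ q there: w1:T. ✓
w1: successors {w2}; (q → p) → p ∧ q there: w2:F. ✗
w2: successors {w3}; (q → p) → p ∧ q there: w3:F. ✗
w3: successors {w4}; (q → p) → p ∧ q there: w4:T. ✓
w4: successors {w5}; (q → p) → p ∧ q there: w5:T. ✓
w5: successors {w6}; (q → p) → p ∧ q there: w6:F. ✗
w6: no successors, so ◇((q → p) → p ∧ q) fails. ✗
Satisfying worlds: {w0, w3, w4}.

3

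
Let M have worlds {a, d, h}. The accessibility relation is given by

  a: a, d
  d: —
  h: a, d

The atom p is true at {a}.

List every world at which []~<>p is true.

{d}

a: successors {a, d}; ~<>p there: a:F, d:T. ✗
d: no successors, so []~<>p holds vacuously. ✓
h: successors {a, d}; ~<>p there: a:F, d:T. ✗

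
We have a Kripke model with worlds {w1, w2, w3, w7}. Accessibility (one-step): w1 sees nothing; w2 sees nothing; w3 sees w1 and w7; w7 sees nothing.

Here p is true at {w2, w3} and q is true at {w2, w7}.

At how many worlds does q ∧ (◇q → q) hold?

2

w1: q is F, ◇q → q is T. ✗
w2: q is T, ◇q → q is T. ✓
w3: q is F, ◇q → q is F. ✗
w7: q is T, ◇q → q is T. ✓
Satisfying worlds: {w2, w7}.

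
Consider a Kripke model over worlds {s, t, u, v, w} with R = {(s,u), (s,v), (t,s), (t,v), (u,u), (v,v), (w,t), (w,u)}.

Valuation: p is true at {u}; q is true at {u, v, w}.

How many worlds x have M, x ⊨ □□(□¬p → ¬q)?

s: successors {u, v}; □(□¬p → ¬q) there: u:T, v:F. ✗
t: successors {s, v}; □(□¬p → ¬q) there: s:F, v:F. ✗
u: successors {u}; □(□¬p → ¬q) there: u:T. ✓
v: successors {v}; □(□¬p → ¬q) there: v:F. ✗
w: successors {t, u}; □(□¬p → ¬q) there: t:F, u:T. ✗
Satisfying worlds: {u}.

1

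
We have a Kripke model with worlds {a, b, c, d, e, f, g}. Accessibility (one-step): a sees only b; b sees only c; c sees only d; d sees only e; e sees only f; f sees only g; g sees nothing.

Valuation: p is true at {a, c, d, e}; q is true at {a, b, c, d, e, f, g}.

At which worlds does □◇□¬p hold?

{c, d, e, g}

a: successors {b}; ◇□¬p there: b:F. ✗
b: successors {c}; ◇□¬p there: c:F. ✗
c: successors {d}; ◇□¬p there: d:T. ✓
d: successors {e}; ◇□¬p there: e:T. ✓
e: successors {f}; ◇□¬p there: f:T. ✓
f: successors {g}; ◇□¬p there: g:F. ✗
g: no successors, so □◇□¬p holds vacuously. ✓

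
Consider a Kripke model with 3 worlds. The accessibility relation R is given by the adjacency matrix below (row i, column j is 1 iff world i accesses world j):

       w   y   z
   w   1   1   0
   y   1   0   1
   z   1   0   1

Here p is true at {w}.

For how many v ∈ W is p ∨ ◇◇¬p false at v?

0

w: p is T, ◇◇¬p is T. ✓
y: p is F, ◇◇¬p is T. ✓
z: p is F, ◇◇¬p is T. ✓
Satisfying worlds: {w, y, z}.
So p ∨ ◇◇¬p fails at the other 0 worlds.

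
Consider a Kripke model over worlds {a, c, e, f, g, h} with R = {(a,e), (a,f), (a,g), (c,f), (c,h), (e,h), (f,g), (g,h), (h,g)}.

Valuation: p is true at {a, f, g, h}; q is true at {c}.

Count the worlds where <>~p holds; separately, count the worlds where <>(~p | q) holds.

1 and 1

For <>~p:
a: successors {e, f, g}; ~p there: e:T, f:F, g:F. ✓
c: successors {f, h}; ~p there: f:F, h:F. ✗
e: successors {h}; ~p there: h:F. ✗
f: successors {g}; ~p there: g:F. ✗
g: successors {h}; ~p there: h:F. ✗
h: successors {g}; ~p there: g:F. ✗
— 1 world.
For <>(~p | q):
a: successors {e, f, g}; ~p | q there: e:T, f:F, g:F. ✓
c: successors {f, h}; ~p | q there: f:F, h:F. ✗
e: successors {h}; ~p | q there: h:F. ✗
f: successors {g}; ~p | q there: g:F. ✗
g: successors {h}; ~p | q there: h:F. ✗
h: successors {g}; ~p | q there: g:F. ✗
— 1 world.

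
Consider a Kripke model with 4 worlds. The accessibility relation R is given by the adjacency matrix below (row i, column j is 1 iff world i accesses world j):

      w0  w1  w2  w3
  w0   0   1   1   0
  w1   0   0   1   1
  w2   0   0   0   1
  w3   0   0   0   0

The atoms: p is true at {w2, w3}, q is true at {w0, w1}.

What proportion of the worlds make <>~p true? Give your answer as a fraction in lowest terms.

w0: successors {w1, w2}; ~p there: w1:T, w2:F. ✓
w1: successors {w2, w3}; ~p there: w2:F, w3:F. ✗
w2: successors {w3}; ~p there: w3:F. ✗
w3: no successors, so <>~p fails. ✗
That's 1 of 4 worlds, so 1/4.

1/4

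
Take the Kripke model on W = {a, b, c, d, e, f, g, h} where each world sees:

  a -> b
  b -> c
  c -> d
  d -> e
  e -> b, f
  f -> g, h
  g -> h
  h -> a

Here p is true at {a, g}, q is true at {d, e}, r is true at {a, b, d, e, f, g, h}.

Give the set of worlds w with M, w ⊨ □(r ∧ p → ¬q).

{a, b, c, d, e, f, g, h}

a: successors {b}; r ∧ p → ¬q there: b:T. ✓
b: successors {c}; r ∧ p → ¬q there: c:T. ✓
c: successors {d}; r ∧ p → ¬q there: d:T. ✓
d: successors {e}; r ∧ p → ¬q there: e:T. ✓
e: successors {b, f}; r ∧ p → ¬q there: b:T, f:T. ✓
f: successors {g, h}; r ∧ p → ¬q there: g:T, h:T. ✓
g: successors {h}; r ∧ p → ¬q there: h:T. ✓
h: successors {a}; r ∧ p → ¬q there: a:T. ✓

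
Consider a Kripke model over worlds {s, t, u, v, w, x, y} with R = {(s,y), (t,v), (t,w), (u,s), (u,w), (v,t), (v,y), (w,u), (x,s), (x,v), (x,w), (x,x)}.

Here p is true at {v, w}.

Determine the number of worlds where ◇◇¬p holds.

s: successors {y}; ◇¬p there: y:F. ✗
t: successors {v, w}; ◇¬p there: v:T, w:T. ✓
u: successors {s, w}; ◇¬p there: s:T, w:T. ✓
v: successors {t, y}; ◇¬p there: t:F, y:F. ✗
w: successors {u}; ◇¬p there: u:T. ✓
x: successors {s, v, w, x}; ◇¬p there: s:T, v:T, w:T, x:T. ✓
y: no successors, so ◇◇¬p fails. ✗
Satisfying worlds: {t, u, w, x}.

4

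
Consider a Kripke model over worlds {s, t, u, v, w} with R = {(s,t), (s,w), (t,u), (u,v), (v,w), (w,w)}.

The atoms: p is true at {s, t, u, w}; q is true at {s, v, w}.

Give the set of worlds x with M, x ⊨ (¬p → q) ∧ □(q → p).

{s, t, v, w}

s: ¬p → q is T, □(q → p) is T. ✓
t: ¬p → q is T, □(q → p) is T. ✓
u: ¬p → q is T, □(q → p) is F. ✗
v: ¬p → q is T, □(q → p) is T. ✓
w: ¬p → q is T, □(q → p) is T. ✓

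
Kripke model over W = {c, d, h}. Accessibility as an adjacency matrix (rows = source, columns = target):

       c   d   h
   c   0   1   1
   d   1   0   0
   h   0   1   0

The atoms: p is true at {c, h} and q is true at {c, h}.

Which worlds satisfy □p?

{d}

c: successors {d, h}; p there: d:F, h:T. ✗
d: successors {c}; p there: c:T. ✓
h: successors {d}; p there: d:F. ✗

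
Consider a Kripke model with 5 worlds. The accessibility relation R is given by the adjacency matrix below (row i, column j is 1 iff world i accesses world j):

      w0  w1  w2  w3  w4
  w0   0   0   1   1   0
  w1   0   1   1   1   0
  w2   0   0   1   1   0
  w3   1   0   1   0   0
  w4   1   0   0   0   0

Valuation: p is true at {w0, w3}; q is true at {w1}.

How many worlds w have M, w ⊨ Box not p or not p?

3

w0: Box not p is F, not p is F. ✗
w1: Box not p is F, not p is T. ✓
w2: Box not p is F, not p is T. ✓
w3: Box not p is F, not p is F. ✗
w4: Box not p is F, not p is T. ✓
Satisfying worlds: {w1, w2, w4}.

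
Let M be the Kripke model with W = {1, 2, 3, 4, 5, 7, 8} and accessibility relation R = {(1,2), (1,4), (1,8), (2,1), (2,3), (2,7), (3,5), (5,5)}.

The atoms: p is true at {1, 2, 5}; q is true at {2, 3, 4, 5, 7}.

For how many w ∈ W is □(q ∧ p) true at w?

1: successors {2, 4, 8}; q ∧ p there: 2:T, 4:F, 8:F. ✗
2: successors {1, 3, 7}; q ∧ p there: 1:F, 3:F, 7:F. ✗
3: successors {5}; q ∧ p there: 5:T. ✓
4: no successors, so □(q ∧ p) holds vacuously. ✓
5: successors {5}; q ∧ p there: 5:T. ✓
7: no successors, so □(q ∧ p) holds vacuously. ✓
8: no successors, so □(q ∧ p) holds vacuously. ✓
Satisfying worlds: {3, 4, 5, 7, 8}.

5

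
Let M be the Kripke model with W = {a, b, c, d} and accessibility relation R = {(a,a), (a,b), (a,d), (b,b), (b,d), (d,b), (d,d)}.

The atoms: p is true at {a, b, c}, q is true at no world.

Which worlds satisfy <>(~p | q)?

{a, b, d}

a: successors {a, b, d}; ~p | q there: a:F, b:F, d:T. ✓
b: successors {b, d}; ~p | q there: b:F, d:T. ✓
c: no successors, so <>(~p | q) fails. ✗
d: successors {b, d}; ~p | q there: b:F, d:T. ✓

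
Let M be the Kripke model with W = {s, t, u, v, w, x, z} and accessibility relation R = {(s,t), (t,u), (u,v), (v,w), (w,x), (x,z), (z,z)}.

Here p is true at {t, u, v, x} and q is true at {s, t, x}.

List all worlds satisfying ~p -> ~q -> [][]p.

s: ~p is T, ~q -> [][]p is T. ✓
t: ~p is F, ~q -> [][]p is T. ✓
u: ~p is F, ~q -> [][]p is F. ✓
v: ~p is F, ~q -> [][]p is T. ✓
w: ~p is T, ~q -> [][]p is F. ✗
x: ~p is F, ~q -> [][]p is T. ✓
z: ~p is T, ~q -> [][]p is F. ✗

{s, t, u, v, x}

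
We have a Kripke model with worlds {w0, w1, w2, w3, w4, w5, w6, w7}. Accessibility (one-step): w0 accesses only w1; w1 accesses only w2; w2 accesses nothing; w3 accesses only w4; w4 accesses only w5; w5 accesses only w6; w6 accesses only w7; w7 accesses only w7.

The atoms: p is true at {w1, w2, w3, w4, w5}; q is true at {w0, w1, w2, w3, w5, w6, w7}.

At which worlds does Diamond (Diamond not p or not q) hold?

w0: successors {w1}; Diamond not p or not q there: w1:F. ✗
w1: successors {w2}; Diamond not p or not q there: w2:F. ✗
w2: no successors, so Diamond (Diamond not p or not q) fails. ✗
w3: successors {w4}; Diamond not p or not q there: w4:T. ✓
w4: successors {w5}; Diamond not p or not q there: w5:T. ✓
w5: successors {w6}; Diamond not p or not q there: w6:T. ✓
w6: successors {w7}; Diamond not p or not q there: w7:T. ✓
w7: successors {w7}; Diamond not p or not q there: w7:T. ✓

{w3, w4, w5, w6, w7}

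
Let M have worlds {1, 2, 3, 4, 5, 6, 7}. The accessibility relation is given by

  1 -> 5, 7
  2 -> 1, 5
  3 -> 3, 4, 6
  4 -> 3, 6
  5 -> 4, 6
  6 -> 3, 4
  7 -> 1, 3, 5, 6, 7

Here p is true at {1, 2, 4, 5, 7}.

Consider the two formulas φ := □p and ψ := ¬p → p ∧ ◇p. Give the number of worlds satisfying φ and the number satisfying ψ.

2 and 5

For □p:
1: successors {5, 7}; p there: 5:T, 7:T. ✓
2: successors {1, 5}; p there: 1:T, 5:T. ✓
3: successors {3, 4, 6}; p there: 3:F, 4:T, 6:F. ✗
4: successors {3, 6}; p there: 3:F, 6:F. ✗
5: successors {4, 6}; p there: 4:T, 6:F. ✗
6: successors {3, 4}; p there: 3:F, 4:T. ✗
7: successors {1, 3, 5, 6, 7}; p there: 1:T, 3:F, 5:T, 6:F, 7:T. ✗
— 2 worlds.
For ¬p → p ∧ ◇p:
1: ¬p is F, p ∧ ◇p is T. ✓
2: ¬p is F, p ∧ ◇p is T. ✓
3: ¬p is T, p ∧ ◇p is F. ✗
4: ¬p is F, p ∧ ◇p is F. ✓
5: ¬p is F, p ∧ ◇p is T. ✓
6: ¬p is T, p ∧ ◇p is F. ✗
7: ¬p is F, p ∧ ◇p is T. ✓
— 5 worlds.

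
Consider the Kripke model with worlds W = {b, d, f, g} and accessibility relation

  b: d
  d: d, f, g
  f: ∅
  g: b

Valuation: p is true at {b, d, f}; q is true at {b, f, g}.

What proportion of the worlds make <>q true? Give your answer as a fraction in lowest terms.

b: successors {d}; q there: d:F. ✗
d: successors {d, f, g}; q there: d:F, f:T, g:T. ✓
f: no successors, so <>q fails. ✗
g: successors {b}; q there: b:T. ✓
That's 2 of 4 worlds, so 2/4 = 1/2.

1/2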